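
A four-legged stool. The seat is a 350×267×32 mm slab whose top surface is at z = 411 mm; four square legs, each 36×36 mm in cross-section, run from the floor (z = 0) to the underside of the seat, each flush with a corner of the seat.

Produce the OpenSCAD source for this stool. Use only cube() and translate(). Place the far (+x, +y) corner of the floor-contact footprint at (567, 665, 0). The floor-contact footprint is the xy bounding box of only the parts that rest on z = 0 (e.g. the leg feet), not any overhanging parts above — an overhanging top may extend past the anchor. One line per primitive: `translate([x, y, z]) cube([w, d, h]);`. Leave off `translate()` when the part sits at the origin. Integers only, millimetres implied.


// leg_h = 411 - 32 = 379
translate([217, 398, 379]) cube([350, 267, 32]);
translate([217, 398, 0]) cube([36, 36, 379]);
translate([531, 398, 0]) cube([36, 36, 379]);
translate([217, 629, 0]) cube([36, 36, 379]);
translate([531, 629, 0]) cube([36, 36, 379]);


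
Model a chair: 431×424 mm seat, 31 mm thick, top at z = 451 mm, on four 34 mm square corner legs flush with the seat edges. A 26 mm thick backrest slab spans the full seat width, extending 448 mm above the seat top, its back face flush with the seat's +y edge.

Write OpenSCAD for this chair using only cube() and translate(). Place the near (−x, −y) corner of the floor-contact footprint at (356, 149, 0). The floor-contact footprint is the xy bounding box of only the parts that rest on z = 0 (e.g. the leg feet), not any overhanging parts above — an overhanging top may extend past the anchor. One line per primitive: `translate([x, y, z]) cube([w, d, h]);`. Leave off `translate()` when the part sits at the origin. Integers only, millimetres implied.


translate([356, 149, 420]) cube([431, 424, 31]);
translate([356, 149, 0]) cube([34, 34, 420]);
translate([753, 149, 0]) cube([34, 34, 420]);
translate([356, 539, 0]) cube([34, 34, 420]);
translate([753, 539, 0]) cube([34, 34, 420]);
translate([356, 547, 451]) cube([431, 26, 448]);


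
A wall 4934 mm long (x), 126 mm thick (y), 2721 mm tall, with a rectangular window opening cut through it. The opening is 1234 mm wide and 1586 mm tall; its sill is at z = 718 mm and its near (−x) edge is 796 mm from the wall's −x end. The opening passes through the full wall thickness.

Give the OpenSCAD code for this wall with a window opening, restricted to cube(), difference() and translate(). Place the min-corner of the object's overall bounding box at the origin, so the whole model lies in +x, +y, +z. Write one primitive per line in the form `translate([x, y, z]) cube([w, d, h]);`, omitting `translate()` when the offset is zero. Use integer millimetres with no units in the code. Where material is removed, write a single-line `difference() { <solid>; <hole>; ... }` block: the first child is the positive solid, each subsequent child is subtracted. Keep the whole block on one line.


difference() { cube([4934, 126, 2721]); translate([796, 0, 718]) cube([1234, 126, 1586]); }


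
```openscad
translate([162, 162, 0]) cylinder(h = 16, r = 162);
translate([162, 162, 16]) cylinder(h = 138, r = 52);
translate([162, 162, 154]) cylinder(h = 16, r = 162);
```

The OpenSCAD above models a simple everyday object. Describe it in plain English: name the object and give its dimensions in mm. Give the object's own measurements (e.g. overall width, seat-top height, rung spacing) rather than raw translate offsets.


A spool: two coaxial disc flanges of radius 162 mm and thickness 16 mm, joined by a core cylinder of radius 52 mm and height 138 mm. The lower flange rests on z = 0 and the three cylinders share a vertical axis.


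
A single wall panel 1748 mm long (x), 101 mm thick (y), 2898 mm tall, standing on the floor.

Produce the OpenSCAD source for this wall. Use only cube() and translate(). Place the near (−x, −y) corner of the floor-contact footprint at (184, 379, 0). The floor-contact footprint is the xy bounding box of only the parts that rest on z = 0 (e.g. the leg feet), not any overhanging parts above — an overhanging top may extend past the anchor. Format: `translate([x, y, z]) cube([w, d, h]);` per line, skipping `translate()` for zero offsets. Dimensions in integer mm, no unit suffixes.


translate([184, 379, 0]) cube([1748, 101, 2898]);


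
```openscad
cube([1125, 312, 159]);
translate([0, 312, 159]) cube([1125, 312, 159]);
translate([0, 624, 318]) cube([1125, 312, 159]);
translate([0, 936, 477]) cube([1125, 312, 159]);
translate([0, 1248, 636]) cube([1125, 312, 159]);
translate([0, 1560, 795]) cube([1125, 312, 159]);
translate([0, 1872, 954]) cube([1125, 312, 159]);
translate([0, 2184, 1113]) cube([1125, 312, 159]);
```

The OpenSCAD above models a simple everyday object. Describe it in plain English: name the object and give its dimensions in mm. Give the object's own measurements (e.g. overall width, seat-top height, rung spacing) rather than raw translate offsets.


A straight staircase of 8 solid steps. Each step is 1125 mm wide (x), 312 mm deep (y, the going) and 159 mm tall (the rise). The first step rests on the floor; each subsequent step sits one going further in +y and one rise higher in +z, directly behind and above the previous step with no overlap.


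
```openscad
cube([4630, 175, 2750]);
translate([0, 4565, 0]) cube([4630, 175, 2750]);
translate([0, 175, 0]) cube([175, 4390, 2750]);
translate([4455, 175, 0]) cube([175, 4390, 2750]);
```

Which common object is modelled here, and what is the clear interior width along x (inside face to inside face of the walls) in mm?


A house (or room) frame. The interior width is 4280 mm.

Four 2750 mm walls enclosing a rectangle with no floor or roof — a room or house frame. Outside width is 4630 mm and wall thickness is 175 mm, so the interior width is 4630 − 2 × 175 = 4280 mm.


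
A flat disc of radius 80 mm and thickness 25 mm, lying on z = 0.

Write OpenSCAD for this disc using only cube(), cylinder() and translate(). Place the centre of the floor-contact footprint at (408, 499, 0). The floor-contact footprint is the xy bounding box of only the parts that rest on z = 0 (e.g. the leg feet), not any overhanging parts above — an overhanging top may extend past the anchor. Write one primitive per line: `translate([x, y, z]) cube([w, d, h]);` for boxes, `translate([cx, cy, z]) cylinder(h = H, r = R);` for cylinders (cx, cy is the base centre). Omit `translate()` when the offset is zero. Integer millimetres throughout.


translate([408, 499, 0]) cylinder(h = 25, r = 80);


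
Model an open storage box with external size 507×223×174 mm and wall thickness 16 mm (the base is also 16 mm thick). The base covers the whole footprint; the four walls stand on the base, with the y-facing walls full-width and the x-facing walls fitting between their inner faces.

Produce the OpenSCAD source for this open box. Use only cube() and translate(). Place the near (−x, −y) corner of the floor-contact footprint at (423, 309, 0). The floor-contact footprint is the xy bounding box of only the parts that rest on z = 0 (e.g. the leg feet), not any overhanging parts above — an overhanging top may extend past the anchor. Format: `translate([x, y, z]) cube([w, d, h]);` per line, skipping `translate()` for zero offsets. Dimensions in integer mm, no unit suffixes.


translate([423, 309, 0]) cube([507, 223, 16]);
translate([423, 309, 16]) cube([507, 16, 158]);
translate([423, 516, 16]) cube([507, 16, 158]);
translate([423, 325, 16]) cube([16, 191, 158]);
translate([914, 325, 16]) cube([16, 191, 158]);


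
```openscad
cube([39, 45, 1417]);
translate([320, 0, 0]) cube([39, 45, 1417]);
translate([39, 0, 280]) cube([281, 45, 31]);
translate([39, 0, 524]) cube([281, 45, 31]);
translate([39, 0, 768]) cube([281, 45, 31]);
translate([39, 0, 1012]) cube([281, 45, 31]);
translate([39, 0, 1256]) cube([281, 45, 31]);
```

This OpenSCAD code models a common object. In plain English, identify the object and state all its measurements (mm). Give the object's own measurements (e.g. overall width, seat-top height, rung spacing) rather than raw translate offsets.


A straight ladder. Two 39×45 mm vertical rails, 1417 mm tall, stand 359 mm apart (outside-to-outside) with their front faces coplanar on the −y side. 5 rungs, each 45 mm deep and 31 mm tall, span between the inner faces of the rails, front faces flush with the rails. The lowest rung's underside is at z = 280 mm and rungs are spaced 244 mm apart (underside to underside).


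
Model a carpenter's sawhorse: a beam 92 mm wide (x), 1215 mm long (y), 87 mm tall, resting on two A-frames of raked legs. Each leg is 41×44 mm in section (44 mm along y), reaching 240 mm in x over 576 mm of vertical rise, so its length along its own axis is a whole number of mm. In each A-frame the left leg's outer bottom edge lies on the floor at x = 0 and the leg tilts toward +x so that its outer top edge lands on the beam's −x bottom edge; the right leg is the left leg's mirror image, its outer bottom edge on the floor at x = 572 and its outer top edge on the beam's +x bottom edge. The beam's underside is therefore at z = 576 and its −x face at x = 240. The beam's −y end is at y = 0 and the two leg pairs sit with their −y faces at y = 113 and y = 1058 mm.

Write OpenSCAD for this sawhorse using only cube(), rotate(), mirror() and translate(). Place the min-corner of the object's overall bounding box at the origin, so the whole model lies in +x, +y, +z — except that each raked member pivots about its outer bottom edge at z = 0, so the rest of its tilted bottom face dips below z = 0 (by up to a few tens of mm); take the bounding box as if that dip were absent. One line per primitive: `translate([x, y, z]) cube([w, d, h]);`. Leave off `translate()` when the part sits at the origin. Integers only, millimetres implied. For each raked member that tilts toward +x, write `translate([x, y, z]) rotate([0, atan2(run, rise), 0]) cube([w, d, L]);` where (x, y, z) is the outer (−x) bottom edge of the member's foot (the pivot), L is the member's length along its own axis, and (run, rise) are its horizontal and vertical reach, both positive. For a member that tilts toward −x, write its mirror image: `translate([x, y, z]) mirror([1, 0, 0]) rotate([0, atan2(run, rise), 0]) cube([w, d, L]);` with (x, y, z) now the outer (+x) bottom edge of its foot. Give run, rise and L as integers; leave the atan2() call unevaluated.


// leg length = √(240² + 576²) = 624
// right-leg outer foot x = 2·240 + 92 = 572
// beam min-corner = (240, 0, 576)
translate([240, 0, 576]) cube([92, 1215, 87]);
translate([0, 113, 0]) rotate([0, atan2(240, 576), 0]) cube([41, 44, 624]);
translate([572, 113, 0]) mirror([1, 0, 0]) rotate([0, atan2(240, 576), 0]) cube([41, 44, 624]);
translate([0, 1058, 0]) rotate([0, atan2(240, 576), 0]) cube([41, 44, 624]);
translate([572, 1058, 0]) mirror([1, 0, 0]) rotate([0, atan2(240, 576), 0]) cube([41, 44, 624]);


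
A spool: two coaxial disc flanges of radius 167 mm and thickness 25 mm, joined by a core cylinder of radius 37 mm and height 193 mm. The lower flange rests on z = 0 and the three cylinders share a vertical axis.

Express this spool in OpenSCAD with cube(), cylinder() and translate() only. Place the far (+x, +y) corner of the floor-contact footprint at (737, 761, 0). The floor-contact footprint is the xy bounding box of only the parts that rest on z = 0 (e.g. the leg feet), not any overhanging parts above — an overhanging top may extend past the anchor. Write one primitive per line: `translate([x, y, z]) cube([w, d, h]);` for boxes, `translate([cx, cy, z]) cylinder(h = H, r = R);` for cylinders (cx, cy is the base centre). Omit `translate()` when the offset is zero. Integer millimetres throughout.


translate([570, 594, 0]) cylinder(h = 25, r = 167);
translate([570, 594, 25]) cylinder(h = 193, r = 37);
translate([570, 594, 218]) cylinder(h = 25, r = 167);


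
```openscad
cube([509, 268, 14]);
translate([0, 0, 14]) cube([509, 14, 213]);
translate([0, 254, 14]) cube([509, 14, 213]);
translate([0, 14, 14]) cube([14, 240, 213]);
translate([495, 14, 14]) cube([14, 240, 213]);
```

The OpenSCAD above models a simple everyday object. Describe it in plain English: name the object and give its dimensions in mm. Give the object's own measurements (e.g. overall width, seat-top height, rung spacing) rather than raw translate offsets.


An open-topped rectangular box: outside dimensions 509×268×227 mm, with a uniform wall and base thickness of 14 mm. The base is a full 509×268 slab on the floor; four walls sit on top of the base. The front and back walls (the −y and +y sides) span the full width; the two side walls fit between them.


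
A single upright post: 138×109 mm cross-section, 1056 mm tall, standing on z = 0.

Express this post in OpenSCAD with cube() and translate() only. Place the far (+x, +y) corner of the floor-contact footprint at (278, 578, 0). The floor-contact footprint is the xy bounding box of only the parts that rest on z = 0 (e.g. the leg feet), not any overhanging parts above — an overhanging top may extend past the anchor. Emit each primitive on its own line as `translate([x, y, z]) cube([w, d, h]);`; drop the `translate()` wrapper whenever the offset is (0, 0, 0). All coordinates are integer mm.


translate([140, 469, 0]) cube([138, 109, 1056]);


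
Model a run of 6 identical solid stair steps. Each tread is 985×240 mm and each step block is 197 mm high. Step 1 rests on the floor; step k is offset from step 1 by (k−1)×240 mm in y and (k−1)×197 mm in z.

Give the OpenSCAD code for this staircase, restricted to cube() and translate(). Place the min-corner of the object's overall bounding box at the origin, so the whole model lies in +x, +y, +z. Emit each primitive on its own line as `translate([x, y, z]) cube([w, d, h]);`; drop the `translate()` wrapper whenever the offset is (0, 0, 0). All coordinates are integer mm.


cube([985, 240, 197]);
translate([0, 240, 197]) cube([985, 240, 197]);
translate([0, 480, 394]) cube([985, 240, 197]);
translate([0, 720, 591]) cube([985, 240, 197]);
translate([0, 960, 788]) cube([985, 240, 197]);
translate([0, 1200, 985]) cube([985, 240, 197]);


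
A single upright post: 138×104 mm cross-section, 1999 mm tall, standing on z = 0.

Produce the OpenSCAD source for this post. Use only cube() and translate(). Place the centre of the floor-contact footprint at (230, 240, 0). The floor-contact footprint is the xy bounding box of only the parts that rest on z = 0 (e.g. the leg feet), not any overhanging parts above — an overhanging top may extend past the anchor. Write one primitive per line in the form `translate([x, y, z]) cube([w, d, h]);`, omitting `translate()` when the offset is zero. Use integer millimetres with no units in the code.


translate([161, 188, 0]) cube([138, 104, 1999]);


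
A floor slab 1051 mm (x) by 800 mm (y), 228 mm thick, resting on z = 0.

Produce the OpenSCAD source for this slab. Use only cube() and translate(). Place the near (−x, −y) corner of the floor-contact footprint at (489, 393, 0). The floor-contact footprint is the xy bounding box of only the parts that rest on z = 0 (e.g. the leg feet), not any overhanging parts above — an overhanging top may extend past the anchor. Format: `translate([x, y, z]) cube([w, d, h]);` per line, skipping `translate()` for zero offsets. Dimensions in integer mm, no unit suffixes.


translate([489, 393, 0]) cube([1051, 800, 228]);


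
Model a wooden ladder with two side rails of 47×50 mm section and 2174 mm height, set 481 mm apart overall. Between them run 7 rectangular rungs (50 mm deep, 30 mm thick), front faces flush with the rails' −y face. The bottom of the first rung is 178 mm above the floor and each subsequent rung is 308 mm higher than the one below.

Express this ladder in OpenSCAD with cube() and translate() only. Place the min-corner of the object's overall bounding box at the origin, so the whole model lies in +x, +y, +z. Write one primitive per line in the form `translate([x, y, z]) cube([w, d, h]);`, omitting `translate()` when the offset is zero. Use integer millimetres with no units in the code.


// rung span = 481 - 2*47 = 387
// rung[k] z = 178 + k*308
cube([47, 50, 2174]);
translate([434, 0, 0]) cube([47, 50, 2174]);
translate([47, 0, 178]) cube([387, 50, 30]);
translate([47, 0, 486]) cube([387, 50, 30]);
translate([47, 0, 794]) cube([387, 50, 30]);
translate([47, 0, 1102]) cube([387, 50, 30]);
translate([47, 0, 1410]) cube([387, 50, 30]);
translate([47, 0, 1718]) cube([387, 50, 30]);
translate([47, 0, 2026]) cube([387, 50, 30]);


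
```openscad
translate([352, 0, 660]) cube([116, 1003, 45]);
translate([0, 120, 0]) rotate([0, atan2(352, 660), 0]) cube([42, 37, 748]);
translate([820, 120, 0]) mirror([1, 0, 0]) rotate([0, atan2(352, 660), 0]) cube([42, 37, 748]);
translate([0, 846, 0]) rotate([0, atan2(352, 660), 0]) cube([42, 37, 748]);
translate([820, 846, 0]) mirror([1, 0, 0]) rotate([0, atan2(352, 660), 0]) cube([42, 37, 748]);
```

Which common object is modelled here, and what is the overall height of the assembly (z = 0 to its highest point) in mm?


A sawhorse. The overall height is 705 mm.

A beam across two mirrored pairs of raked legs — a sawhorse. The beam's underside is at z = 660 (matching the legs' vertical rise in atan2(352, 660)) and the beam is 45 mm tall, so its top is at 660 + 45 = 705 mm. The raked legs top out at the beam's underside, so that is the highest point.


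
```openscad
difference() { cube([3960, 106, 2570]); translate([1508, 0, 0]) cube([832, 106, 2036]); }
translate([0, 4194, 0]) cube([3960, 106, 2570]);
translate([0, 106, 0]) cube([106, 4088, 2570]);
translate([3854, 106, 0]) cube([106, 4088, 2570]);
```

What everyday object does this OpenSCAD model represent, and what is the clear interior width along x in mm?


A single room. The interior width is 3748 mm.

Four walls enclosing a rectangle with a door in the front wall — a room. Outside width 3960 minus two 106 mm walls gives 3748 mm.


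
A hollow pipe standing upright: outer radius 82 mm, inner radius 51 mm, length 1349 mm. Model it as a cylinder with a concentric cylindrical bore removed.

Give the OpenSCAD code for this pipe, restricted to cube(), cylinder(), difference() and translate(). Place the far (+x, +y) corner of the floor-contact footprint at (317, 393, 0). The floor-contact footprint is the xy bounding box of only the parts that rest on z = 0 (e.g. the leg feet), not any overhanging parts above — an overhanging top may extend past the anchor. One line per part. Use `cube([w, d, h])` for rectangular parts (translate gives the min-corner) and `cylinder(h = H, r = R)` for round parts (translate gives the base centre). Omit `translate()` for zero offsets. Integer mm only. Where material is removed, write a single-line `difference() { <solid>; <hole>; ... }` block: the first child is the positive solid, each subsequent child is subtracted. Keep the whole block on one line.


difference() { translate([235, 311, 0]) cylinder(h = 1349, r = 82); translate([235, 311, 0]) cylinder(h = 1349, r = 51); }


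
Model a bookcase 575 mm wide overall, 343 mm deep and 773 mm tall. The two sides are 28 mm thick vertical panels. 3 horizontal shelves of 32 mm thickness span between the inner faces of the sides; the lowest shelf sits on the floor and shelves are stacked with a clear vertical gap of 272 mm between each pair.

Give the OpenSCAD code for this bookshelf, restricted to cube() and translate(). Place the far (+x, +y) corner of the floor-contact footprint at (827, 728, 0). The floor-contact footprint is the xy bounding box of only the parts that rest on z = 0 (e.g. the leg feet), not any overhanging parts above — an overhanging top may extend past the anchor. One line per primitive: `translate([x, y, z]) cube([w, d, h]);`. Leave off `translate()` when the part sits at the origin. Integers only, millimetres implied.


translate([252, 385, 0]) cube([28, 343, 773]);
translate([799, 385, 0]) cube([28, 343, 773]);
translate([280, 385, 0]) cube([519, 343, 32]);
translate([280, 385, 304]) cube([519, 343, 32]);
translate([280, 385, 608]) cube([519, 343, 32]);


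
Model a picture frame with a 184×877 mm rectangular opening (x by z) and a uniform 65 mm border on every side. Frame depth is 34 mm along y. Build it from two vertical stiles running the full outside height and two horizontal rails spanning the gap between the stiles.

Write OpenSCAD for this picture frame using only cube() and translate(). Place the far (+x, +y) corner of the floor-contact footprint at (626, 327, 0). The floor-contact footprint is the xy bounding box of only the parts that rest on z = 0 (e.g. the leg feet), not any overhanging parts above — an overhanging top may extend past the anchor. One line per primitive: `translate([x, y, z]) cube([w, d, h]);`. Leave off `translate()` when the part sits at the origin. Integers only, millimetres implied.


translate([312, 293, 0]) cube([65, 34, 1007]);
translate([561, 293, 0]) cube([65, 34, 1007]);
translate([377, 293, 0]) cube([184, 34, 65]);
translate([377, 293, 942]) cube([184, 34, 65]);


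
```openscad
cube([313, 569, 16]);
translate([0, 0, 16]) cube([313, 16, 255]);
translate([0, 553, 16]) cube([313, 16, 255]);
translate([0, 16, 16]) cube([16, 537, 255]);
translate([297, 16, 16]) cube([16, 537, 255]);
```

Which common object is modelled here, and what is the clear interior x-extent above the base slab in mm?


An open box. The internal width is 281 mm.

A 313×569 base slab with four walls standing on it — an open box. The base is 313 mm wide and the walls are 16 mm thick, so the internal width is 313 − 2 × 16 = 281 mm.


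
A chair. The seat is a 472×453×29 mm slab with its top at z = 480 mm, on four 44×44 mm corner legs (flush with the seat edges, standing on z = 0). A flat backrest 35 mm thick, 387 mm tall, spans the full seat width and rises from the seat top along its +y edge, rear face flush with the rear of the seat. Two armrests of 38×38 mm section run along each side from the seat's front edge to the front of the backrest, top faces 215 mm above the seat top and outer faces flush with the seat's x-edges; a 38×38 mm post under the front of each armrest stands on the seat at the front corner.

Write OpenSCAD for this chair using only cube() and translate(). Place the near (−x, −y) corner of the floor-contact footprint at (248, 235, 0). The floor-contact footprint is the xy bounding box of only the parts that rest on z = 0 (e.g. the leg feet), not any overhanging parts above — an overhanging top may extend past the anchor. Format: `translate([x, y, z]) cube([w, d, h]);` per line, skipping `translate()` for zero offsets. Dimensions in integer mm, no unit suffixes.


translate([248, 235, 451]) cube([472, 453, 29]);
translate([248, 235, 0]) cube([44, 44, 451]);
translate([676, 235, 0]) cube([44, 44, 451]);
translate([248, 644, 0]) cube([44, 44, 451]);
translate([676, 644, 0]) cube([44, 44, 451]);
translate([248, 653, 480]) cube([472, 35, 387]);
translate([248, 235, 657]) cube([38, 418, 38]);
translate([682, 235, 657]) cube([38, 418, 38]);
translate([248, 235, 480]) cube([38, 38, 177]);
translate([682, 235, 480]) cube([38, 38, 177]);


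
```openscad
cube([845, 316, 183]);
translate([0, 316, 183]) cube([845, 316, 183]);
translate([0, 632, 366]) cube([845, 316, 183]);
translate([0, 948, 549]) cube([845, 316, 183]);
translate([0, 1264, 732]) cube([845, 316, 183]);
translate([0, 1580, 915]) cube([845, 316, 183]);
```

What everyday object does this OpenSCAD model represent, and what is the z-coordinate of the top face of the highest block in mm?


A staircase. The total rise is 1098 mm.

6 identical blocks, each offset up and back from the previous — a staircase. Each step is 183 mm tall and there are 6 of them, so the total rise is 6 × 183 = 1098 mm.


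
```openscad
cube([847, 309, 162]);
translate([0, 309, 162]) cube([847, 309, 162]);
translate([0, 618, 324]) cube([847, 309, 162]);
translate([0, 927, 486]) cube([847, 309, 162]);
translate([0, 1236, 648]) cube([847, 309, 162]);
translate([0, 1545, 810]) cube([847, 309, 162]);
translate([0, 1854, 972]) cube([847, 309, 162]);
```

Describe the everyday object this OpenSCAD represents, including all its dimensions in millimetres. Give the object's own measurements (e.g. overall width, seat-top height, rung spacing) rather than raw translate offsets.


A straight staircase of 7 solid steps. Each step is 847 mm wide (x), 309 mm deep (y, the going) and 162 mm tall (the rise). The first step rests on the floor; each subsequent step sits one going further in +y and one rise higher in +z, directly behind and above the previous step with no overlap.


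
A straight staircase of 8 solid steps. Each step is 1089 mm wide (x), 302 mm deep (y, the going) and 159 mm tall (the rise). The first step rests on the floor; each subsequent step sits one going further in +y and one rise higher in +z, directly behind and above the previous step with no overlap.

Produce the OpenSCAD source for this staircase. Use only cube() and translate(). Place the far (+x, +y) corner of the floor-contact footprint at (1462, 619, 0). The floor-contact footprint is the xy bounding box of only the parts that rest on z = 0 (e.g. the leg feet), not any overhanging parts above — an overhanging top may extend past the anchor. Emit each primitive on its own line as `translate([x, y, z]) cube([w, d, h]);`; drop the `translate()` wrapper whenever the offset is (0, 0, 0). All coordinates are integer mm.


translate([373, 317, 0]) cube([1089, 302, 159]);
translate([373, 619, 159]) cube([1089, 302, 159]);
translate([373, 921, 318]) cube([1089, 302, 159]);
translate([373, 1223, 477]) cube([1089, 302, 159]);
translate([373, 1525, 636]) cube([1089, 302, 159]);
translate([373, 1827, 795]) cube([1089, 302, 159]);
translate([373, 2129, 954]) cube([1089, 302, 159]);
translate([373, 2431, 1113]) cube([1089, 302, 159]);


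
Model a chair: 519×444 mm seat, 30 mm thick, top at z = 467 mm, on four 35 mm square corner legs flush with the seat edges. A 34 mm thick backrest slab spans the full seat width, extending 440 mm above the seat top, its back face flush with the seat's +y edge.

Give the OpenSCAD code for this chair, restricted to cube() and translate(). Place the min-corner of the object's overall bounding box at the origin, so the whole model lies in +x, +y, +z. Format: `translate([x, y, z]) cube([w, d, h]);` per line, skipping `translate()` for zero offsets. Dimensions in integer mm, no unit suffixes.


translate([0, 0, 437]) cube([519, 444, 30]);
cube([35, 35, 437]);
translate([484, 0, 0]) cube([35, 35, 437]);
translate([0, 409, 0]) cube([35, 35, 437]);
translate([484, 409, 0]) cube([35, 35, 437]);
translate([0, 410, 467]) cube([519, 34, 440]);


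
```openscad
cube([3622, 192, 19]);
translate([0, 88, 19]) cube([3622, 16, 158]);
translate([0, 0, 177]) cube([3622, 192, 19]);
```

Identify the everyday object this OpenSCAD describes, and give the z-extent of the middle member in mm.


An I-beam. The web height is 158 mm.

Two wide flanges with a thin centred web — an I-beam. Overall 196 mm minus two 19 mm flanges gives a web of 196 − 2·19 = 158 mm.


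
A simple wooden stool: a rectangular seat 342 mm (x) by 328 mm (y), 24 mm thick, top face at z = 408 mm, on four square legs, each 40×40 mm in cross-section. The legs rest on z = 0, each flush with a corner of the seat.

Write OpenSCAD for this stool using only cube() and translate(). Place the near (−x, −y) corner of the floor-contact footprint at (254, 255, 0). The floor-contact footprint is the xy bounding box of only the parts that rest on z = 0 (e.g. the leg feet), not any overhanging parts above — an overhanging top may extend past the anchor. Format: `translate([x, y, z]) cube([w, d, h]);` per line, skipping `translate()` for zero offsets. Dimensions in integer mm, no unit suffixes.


// leg_h = 408 - 24 = 384
translate([254, 255, 384]) cube([342, 328, 24]);
translate([254, 255, 0]) cube([40, 40, 384]);
translate([556, 255, 0]) cube([40, 40, 384]);
translate([254, 543, 0]) cube([40, 40, 384]);
translate([556, 543, 0]) cube([40, 40, 384]);


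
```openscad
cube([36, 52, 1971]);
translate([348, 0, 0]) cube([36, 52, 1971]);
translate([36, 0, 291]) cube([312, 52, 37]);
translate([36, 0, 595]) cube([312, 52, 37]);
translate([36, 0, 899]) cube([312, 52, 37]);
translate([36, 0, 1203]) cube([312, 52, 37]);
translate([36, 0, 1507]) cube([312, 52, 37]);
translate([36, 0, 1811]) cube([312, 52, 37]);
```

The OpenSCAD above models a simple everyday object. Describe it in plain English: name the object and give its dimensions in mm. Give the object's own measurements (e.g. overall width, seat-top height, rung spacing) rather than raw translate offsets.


A straight ladder. Two 36×52 mm vertical rails, 1971 mm tall, stand 384 mm apart (outside-to-outside) with their front faces coplanar on the −y side. 6 rungs, each 52 mm deep and 37 mm tall, span between the inner faces of the rails, front faces flush with the rails. The lowest rung's underside is at z = 291 mm and rungs are spaced 304 mm apart (underside to underside).


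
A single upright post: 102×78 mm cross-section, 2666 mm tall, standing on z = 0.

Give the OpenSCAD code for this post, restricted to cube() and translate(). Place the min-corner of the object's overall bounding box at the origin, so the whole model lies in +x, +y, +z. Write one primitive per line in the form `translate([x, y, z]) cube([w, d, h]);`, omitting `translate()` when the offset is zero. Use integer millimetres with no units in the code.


cube([102, 78, 2666]);


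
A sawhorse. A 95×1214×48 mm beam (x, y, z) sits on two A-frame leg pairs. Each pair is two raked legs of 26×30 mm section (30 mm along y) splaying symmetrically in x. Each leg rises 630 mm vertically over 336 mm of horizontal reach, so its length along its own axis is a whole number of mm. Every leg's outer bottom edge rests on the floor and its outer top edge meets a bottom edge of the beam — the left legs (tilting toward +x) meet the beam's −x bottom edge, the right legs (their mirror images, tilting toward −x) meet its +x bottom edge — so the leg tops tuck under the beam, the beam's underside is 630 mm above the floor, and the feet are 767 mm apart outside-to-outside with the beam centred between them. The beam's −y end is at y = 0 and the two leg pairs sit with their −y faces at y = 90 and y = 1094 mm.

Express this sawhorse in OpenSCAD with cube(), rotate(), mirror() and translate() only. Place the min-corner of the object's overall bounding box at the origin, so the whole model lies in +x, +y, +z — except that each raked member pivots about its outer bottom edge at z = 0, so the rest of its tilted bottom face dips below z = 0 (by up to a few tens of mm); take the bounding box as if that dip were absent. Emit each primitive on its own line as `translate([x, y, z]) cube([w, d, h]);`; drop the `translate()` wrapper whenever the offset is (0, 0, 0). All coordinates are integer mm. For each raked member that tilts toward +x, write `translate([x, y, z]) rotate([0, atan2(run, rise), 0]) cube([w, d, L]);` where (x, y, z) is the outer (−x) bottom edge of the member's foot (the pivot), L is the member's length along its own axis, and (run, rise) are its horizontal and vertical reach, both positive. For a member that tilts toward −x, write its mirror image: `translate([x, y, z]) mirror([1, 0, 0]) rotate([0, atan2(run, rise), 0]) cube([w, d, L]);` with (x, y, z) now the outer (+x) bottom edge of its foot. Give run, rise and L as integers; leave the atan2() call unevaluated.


translate([336, 0, 630]) cube([95, 1214, 48]);
translate([0, 90, 0]) rotate([0, atan2(336, 630), 0]) cube([26, 30, 714]);
translate([767, 90, 0]) mirror([1, 0, 0]) rotate([0, atan2(336, 630), 0]) cube([26, 30, 714]);
translate([0, 1094, 0]) rotate([0, atan2(336, 630), 0]) cube([26, 30, 714]);
translate([767, 1094, 0]) mirror([1, 0, 0]) rotate([0, atan2(336, 630), 0]) cube([26, 30, 714]);


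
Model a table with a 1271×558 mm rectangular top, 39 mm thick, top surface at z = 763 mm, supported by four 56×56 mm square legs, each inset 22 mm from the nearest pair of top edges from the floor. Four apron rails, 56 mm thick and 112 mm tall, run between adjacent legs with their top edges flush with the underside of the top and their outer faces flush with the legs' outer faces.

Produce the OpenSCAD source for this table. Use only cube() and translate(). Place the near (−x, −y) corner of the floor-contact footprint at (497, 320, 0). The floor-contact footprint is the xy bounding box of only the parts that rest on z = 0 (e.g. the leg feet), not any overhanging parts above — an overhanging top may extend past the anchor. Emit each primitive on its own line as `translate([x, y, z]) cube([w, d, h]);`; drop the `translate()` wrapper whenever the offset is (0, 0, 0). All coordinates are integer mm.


// leg_h = 763 - 39 = 724
// apron z = 724 - 112 = 612
translate([475, 298, 724]) cube([1271, 558, 39]);
translate([497, 320, 0]) cube([56, 56, 724]);
translate([1668, 320, 0]) cube([56, 56, 724]);
translate([497, 778, 0]) cube([56, 56, 724]);
translate([1668, 778, 0]) cube([56, 56, 724]);
translate([553, 320, 612]) cube([1115, 56, 112]);
translate([553, 778, 612]) cube([1115, 56, 112]);
translate([497, 376, 612]) cube([56, 402, 112]);
translate([1668, 376, 612]) cube([56, 402, 112]);


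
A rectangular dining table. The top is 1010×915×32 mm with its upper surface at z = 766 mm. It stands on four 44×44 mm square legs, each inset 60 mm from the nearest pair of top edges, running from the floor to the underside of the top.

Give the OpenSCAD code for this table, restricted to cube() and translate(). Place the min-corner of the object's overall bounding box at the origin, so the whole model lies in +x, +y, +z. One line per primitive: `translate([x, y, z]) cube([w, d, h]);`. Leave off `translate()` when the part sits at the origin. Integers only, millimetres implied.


translate([0, 0, 734]) cube([1010, 915, 32]);
translate([60, 60, 0]) cube([44, 44, 734]);
translate([906, 60, 0]) cube([44, 44, 734]);
translate([60, 811, 0]) cube([44, 44, 734]);
translate([906, 811, 0]) cube([44, 44, 734]);


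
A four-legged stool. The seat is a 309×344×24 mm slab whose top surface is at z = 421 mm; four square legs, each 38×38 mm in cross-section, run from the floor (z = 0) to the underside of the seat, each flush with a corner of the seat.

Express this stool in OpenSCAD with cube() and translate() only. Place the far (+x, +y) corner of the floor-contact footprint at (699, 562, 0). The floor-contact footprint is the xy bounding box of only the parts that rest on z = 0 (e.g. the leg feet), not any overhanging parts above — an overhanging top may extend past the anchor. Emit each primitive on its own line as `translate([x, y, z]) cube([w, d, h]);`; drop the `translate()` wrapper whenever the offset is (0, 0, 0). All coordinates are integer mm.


// leg_h = 421 - 24 = 397
translate([390, 218, 397]) cube([309, 344, 24]);
translate([390, 218, 0]) cube([38, 38, 397]);
translate([661, 218, 0]) cube([38, 38, 397]);
translate([390, 524, 0]) cube([38, 38, 397]);
translate([661, 524, 0]) cube([38, 38, 397]);


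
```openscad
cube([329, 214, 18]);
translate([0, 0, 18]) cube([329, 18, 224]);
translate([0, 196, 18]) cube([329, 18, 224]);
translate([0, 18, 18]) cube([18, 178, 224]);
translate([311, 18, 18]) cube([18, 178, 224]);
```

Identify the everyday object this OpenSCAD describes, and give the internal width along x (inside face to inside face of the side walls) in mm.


An open box. The internal width is 293 mm.

A 329×214 base slab with four walls standing on it — an open box. The base is 329 mm wide and the walls are 18 mm thick, so the internal width is 329 − 2 × 18 = 293 mm.


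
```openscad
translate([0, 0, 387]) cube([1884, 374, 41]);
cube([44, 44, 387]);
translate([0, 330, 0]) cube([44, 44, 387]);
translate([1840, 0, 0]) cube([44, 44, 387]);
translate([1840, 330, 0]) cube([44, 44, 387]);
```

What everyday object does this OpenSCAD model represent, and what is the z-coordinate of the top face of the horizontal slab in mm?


A bench. The seat-top height is 428 mm.

A long slab on four corner posts — a bench. The slab sits at z = 387 with thickness 41, so the top is 387 + 41 = 428 mm.


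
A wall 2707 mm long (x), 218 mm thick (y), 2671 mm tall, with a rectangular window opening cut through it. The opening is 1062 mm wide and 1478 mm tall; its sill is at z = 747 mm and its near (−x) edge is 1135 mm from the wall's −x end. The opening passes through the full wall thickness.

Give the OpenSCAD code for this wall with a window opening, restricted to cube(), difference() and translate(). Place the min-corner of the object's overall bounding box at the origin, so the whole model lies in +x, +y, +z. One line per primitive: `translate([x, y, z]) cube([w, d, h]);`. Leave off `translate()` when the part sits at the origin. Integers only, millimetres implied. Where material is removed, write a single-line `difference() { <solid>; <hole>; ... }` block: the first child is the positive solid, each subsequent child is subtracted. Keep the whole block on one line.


difference() { cube([2707, 218, 2671]); translate([1135, 0, 747]) cube([1062, 218, 1478]); }


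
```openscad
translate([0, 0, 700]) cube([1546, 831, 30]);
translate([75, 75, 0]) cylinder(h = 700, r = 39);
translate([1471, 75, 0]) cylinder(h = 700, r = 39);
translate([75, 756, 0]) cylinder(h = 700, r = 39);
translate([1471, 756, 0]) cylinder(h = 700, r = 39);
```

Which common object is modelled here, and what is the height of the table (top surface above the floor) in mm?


A table. The table height is 730 mm.

A 1546×831×30 slab sits at z = 700 on four Ø78 mm round legs — a table. The top surface is at 700 + 30 = 730 mm.


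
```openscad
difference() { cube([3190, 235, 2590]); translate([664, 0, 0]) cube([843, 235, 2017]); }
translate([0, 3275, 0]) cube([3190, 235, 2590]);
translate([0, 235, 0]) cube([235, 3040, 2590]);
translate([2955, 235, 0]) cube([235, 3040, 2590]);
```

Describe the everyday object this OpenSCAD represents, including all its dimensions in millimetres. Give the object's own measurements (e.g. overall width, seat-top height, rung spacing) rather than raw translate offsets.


A single room: four walls, each 2590 mm tall and 235 mm thick, enclosing an outside footprint 3190×3510 mm (x × y), no floor or roof. The front and back walls (−y and +y sides) run the full x-width; the side walls fit between their inner faces. A door opening 843 mm wide and 2017 mm tall is cut through the front wall from the floor up, its −x edge 664 mm from the wall's −x end.


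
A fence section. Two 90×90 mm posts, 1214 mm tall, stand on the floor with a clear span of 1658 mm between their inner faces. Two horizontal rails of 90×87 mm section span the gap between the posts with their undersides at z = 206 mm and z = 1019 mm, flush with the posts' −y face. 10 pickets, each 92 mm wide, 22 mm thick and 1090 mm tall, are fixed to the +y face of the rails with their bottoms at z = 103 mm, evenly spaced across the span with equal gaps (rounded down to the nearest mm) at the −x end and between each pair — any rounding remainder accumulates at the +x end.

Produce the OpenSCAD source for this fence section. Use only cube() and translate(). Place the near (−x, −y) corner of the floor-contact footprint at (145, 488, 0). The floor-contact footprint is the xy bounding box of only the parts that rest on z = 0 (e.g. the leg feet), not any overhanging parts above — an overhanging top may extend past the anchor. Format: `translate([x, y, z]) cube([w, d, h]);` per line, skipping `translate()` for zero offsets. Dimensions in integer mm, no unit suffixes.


translate([145, 488, 0]) cube([90, 90, 1214]);
translate([1893, 488, 0]) cube([90, 90, 1214]);
translate([235, 488, 206]) cube([1658, 90, 87]);
translate([235, 488, 1019]) cube([1658, 90, 87]);
translate([302, 578, 103]) cube([92, 22, 1090]);
translate([461, 578, 103]) cube([92, 22, 1090]);
translate([620, 578, 103]) cube([92, 22, 1090]);
translate([779, 578, 103]) cube([92, 22, 1090]);
translate([938, 578, 103]) cube([92, 22, 1090]);
translate([1097, 578, 103]) cube([92, 22, 1090]);
translate([1256, 578, 103]) cube([92, 22, 1090]);
translate([1415, 578, 103]) cube([92, 22, 1090]);
translate([1574, 578, 103]) cube([92, 22, 1090]);
translate([1733, 578, 103]) cube([92, 22, 1090]);
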